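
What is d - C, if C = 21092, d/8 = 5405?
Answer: 22148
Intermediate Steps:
d = 43240 (d = 8*5405 = 43240)
d - C = 43240 - 1*21092 = 43240 - 21092 = 22148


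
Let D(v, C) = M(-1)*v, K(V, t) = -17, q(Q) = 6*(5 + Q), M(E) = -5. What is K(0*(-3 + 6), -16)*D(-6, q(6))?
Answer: -510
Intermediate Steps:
q(Q) = 30 + 6*Q
D(v, C) = -5*v
K(0*(-3 + 6), -16)*D(-6, q(6)) = -(-85)*(-6) = -17*30 = -510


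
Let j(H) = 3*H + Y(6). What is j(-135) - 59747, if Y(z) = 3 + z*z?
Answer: -60113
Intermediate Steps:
Y(z) = 3 + z²
j(H) = 39 + 3*H (j(H) = 3*H + (3 + 6²) = 3*H + (3 + 36) = 3*H + 39 = 39 + 3*H)
j(-135) - 59747 = (39 + 3*(-135)) - 59747 = (39 - 405) - 59747 = -366 - 59747 = -60113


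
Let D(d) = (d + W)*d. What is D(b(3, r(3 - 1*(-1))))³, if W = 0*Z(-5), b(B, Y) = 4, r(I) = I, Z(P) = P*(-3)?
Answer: 4096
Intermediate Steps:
Z(P) = -3*P
W = 0 (W = 0*(-3*(-5)) = 0*15 = 0)
D(d) = d² (D(d) = (d + 0)*d = d*d = d²)
D(b(3, r(3 - 1*(-1))))³ = (4²)³ = 16³ = 4096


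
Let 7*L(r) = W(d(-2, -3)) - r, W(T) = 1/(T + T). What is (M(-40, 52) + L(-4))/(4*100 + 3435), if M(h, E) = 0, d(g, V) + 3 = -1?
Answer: 31/214760 ≈ 0.00014435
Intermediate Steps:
d(g, V) = -4 (d(g, V) = -3 - 1 = -4)
W(T) = 1/(2*T)
L(r) = -1/56 - r/7 (L(r) = ((½)/(-4) - r)/7 = ((½)*(-¼) - r)/7 = (-⅛ - r)/7 = -1/56 - r/7)
(M(-40, 52) + L(-4))/(4*100 + 3435) = (0 + (-1/56 - ⅐*(-4)))/(4*100 + 3435) = (0 + (-1/56 + 4/7))/(400 + 3435) = (0 + 31/56)/3835 = (31/56)*(1/3835) = 31/214760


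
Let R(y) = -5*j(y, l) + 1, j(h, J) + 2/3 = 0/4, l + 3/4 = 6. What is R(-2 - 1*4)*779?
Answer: 10127/3 ≈ 3375.7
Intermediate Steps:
l = 21/4 (l = -¾ + 6 = 21/4 ≈ 5.2500)
j(h, J) = -⅔ (j(h, J) = -⅔ + 0/4 = -⅔ + 0*(¼) = -⅔ + 0 = -⅔)
R(y) = 13/3 (R(y) = -5*(-⅔) + 1 = 10/3 + 1 = 13/3)
R(-2 - 1*4)*779 = (13/3)*779 = 10127/3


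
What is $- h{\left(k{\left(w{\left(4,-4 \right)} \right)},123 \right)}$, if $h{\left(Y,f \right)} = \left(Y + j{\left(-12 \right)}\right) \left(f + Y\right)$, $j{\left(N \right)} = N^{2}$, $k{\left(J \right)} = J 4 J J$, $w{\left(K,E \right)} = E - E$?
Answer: $-17712$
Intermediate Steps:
$w{\left(K,E \right)} = 0$
$k{\left(J \right)} = 4 J^{3}$ ($k{\left(J \right)} = J 4 J^{2} = 4 J^{3}$)
$h{\left(Y,f \right)} = \left(144 + Y\right) \left(Y + f\right)$ ($h{\left(Y,f \right)} = \left(Y + \left(-12\right)^{2}\right) \left(f + Y\right) = \left(Y + 144\right) \left(Y + f\right) = \left(144 + Y\right) \left(Y + f\right)$)
$- h{\left(k{\left(w{\left(4,-4 \right)} \right)},123 \right)} = - (\left(4 \cdot 0^{3}\right)^{2} + 144 \cdot 4 \cdot 0^{3} + 144 \cdot 123 + 4 \cdot 0^{3} \cdot 123) = - (\left(4 \cdot 0\right)^{2} + 144 \cdot 4 \cdot 0 + 17712 + 4 \cdot 0 \cdot 123) = - (0^{2} + 144 \cdot 0 + 17712 + 0 \cdot 123) = - (0 + 0 + 17712 + 0) = \left(-1\right) 17712 = -17712$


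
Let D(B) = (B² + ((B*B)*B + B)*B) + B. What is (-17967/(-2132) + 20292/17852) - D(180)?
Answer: -9989206373395323/9515116 ≈ -1.0498e+9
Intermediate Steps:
D(B) = B + B² + B*(B + B³) (D(B) = (B² + (B²*B + B)*B) + B = (B² + (B³ + B)*B) + B = (B² + (B + B³)*B) + B = (B² + B*(B + B³)) + B = B + B² + B*(B + B³))
(-17967/(-2132) + 20292/17852) - D(180) = (-17967/(-2132) + 20292/17852) - 180*(1 + 180³ + 2*180) = (-17967*(-1/2132) + 20292*(1/17852)) - 180*(1 + 5832000 + 360) = (17967/2132 + 5073/4463) - 180*5832361 = 91002357/9515116 - 1*1049824980 = 91002357/9515116 - 1049824980 = -9989206373395323/9515116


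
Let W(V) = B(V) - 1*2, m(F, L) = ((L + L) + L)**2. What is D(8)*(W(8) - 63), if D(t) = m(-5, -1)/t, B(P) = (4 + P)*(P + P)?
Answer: 1143/8 ≈ 142.88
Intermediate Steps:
m(F, L) = 9*L**2 (m(F, L) = (2*L + L)**2 = (3*L)**2 = 9*L**2)
B(P) = 2*P*(4 + P) (B(P) = (4 + P)*(2*P) = 2*P*(4 + P))
D(t) = 9/t (D(t) = (9*(-1)**2)/t = (9*1)/t = 9/t)
W(V) = -2 + 2*V*(4 + V) (W(V) = 2*V*(4 + V) - 1*2 = 2*V*(4 + V) - 2 = -2 + 2*V*(4 + V))
D(8)*(W(8) - 63) = (9/8)*((-2 + 2*8*(4 + 8)) - 63) = (9*(1/8))*((-2 + 2*8*12) - 63) = 9*((-2 + 192) - 63)/8 = 9*(190 - 63)/8 = (9/8)*127 = 1143/8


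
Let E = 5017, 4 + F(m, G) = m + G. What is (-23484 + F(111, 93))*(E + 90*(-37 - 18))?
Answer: -1560028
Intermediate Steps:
F(m, G) = -4 + G + m (F(m, G) = -4 + (m + G) = -4 + (G + m) = -4 + G + m)
(-23484 + F(111, 93))*(E + 90*(-37 - 18)) = (-23484 + (-4 + 93 + 111))*(5017 + 90*(-37 - 18)) = (-23484 + 200)*(5017 + 90*(-55)) = -23284*(5017 - 4950) = -23284*67 = -1560028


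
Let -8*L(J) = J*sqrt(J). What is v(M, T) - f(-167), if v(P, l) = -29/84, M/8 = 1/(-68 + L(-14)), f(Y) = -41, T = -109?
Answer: 3415/84 ≈ 40.655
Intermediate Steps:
L(J) = -J**(3/2)/8 (L(J) = -J*sqrt(J)/8 = -J**(3/2)/8)
M = 8/(-68 + 7*I*sqrt(14)/4) (M = 8/(-68 - (-7)*I*sqrt(14)/4) = 8/(-68 + 7*I*sqrt(14)/4) ≈ -0.11657 - 0.011224*I)
v(P, l) = -29/84 (v(P, l) = -29*1/84 = -29/84)
v(M, T) - f(-167) = -29/84 - 1*(-41) = -29/84 + 41 = 3415/84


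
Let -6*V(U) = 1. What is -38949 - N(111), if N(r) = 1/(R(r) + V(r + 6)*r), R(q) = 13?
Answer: -428437/11 ≈ -38949.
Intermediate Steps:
V(U) = -1/6 (V(U) = -1/6*1 = -1/6)
N(r) = 1/(13 - r/6)
-38949 - N(111) = -38949 - 6/(78 - 1*111) = -38949 - 6/(78 - 111) = -38949 - 6/(-33) = -38949 - 6*(-1)/33 = -38949 - 1*(-2/11) = -38949 + 2/11 = -428437/11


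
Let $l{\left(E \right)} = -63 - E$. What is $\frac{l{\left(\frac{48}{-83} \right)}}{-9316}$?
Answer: $\frac{5181}{773228} \approx 0.0067005$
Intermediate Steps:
$\frac{l{\left(\frac{48}{-83} \right)}}{-9316} = \frac{-63 - \frac{48}{-83}}{-9316} = \left(-63 - 48 \left(- \frac{1}{83}\right)\right) \left(- \frac{1}{9316}\right) = \left(-63 - - \frac{48}{83}\right) \left(- \frac{1}{9316}\right) = \left(-63 + \frac{48}{83}\right) \left(- \frac{1}{9316}\right) = \left(- \frac{5181}{83}\right) \left(- \frac{1}{9316}\right) = \frac{5181}{773228}$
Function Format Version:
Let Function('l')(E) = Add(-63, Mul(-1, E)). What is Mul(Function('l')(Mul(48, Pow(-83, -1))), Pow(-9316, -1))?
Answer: Rational(5181, 773228) ≈ 0.0067005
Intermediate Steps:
Mul(Function('l')(Mul(48, Pow(-83, -1))), Pow(-9316, -1)) = Mul(Add(-63, Mul(-1, Mul(48, Pow(-83, -1)))), Pow(-9316, -1)) = Mul(Add(-63, Mul(-1, Mul(48, Rational(-1, 83)))), Rational(-1, 9316)) = Mul(Add(-63, Mul(-1, Rational(-48, 83))), Rational(-1, 9316)) = Mul(Add(-63, Rational(48, 83)), Rational(-1, 9316)) = Mul(Rational(-5181, 83), Rational(-1, 9316)) = Rational(5181, 773228)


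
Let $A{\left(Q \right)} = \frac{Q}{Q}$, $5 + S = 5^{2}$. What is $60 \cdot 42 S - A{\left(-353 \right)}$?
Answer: $50399$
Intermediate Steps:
$S = 20$ ($S = -5 + 5^{2} = -5 + 25 = 20$)
$A{\left(Q \right)} = 1$
$60 \cdot 42 S - A{\left(-353 \right)} = 60 \cdot 42 \cdot 20 - 1 = 2520 \cdot 20 - 1 = 50400 - 1 = 50399$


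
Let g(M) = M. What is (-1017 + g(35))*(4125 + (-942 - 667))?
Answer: -2470712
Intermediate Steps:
(-1017 + g(35))*(4125 + (-942 - 667)) = (-1017 + 35)*(4125 + (-942 - 667)) = -982*(4125 - 1609) = -982*2516 = -2470712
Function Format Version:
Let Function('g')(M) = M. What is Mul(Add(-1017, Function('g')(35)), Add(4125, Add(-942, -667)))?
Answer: -2470712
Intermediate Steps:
Mul(Add(-1017, Function('g')(35)), Add(4125, Add(-942, -667))) = Mul(Add(-1017, 35), Add(4125, Add(-942, -667))) = Mul(-982, Add(4125, -1609)) = Mul(-982, 2516) = -2470712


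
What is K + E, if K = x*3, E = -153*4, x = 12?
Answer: -576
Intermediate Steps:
E = -612
K = 36 (K = 12*3 = 36)
K + E = 36 - 612 = -576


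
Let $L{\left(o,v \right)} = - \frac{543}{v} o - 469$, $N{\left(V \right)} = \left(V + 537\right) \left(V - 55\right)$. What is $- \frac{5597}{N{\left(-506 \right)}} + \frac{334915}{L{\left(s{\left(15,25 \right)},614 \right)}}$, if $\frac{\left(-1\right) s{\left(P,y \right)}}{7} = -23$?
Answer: $- \frac{72941757173}{133232451} \approx -547.48$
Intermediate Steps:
$N{\left(V \right)} = \left(-55 + V\right) \left(537 + V\right)$ ($N{\left(V \right)} = \left(537 + V\right) \left(-55 + V\right) = \left(-55 + V\right) \left(537 + V\right)$)
$s{\left(P,y \right)} = 161$ ($s{\left(P,y \right)} = \left(-7\right) \left(-23\right) = 161$)
$L{\left(o,v \right)} = -469 - \frac{543 o}{v}$ ($L{\left(o,v \right)} = - \frac{543 o}{v} - 469 = -469 - \frac{543 o}{v}$)
$- \frac{5597}{N{\left(-506 \right)}} + \frac{334915}{L{\left(s{\left(15,25 \right)},614 \right)}} = - \frac{5597}{-29535 + \left(-506\right)^{2} + 482 \left(-506\right)} + \frac{334915}{-469 - \frac{87423}{614}} = - \frac{5597}{-29535 + 256036 - 243892} + \frac{334915}{-469 - 87423 \cdot \frac{1}{614}} = - \frac{5597}{-17391} + \frac{334915}{-469 - \frac{87423}{614}} = \left(-5597\right) \left(- \frac{1}{17391}\right) + \frac{334915}{- \frac{375389}{614}} = \frac{5597}{17391} + 334915 \left(- \frac{614}{375389}\right) = \frac{5597}{17391} - \frac{4196690}{7661} = - \frac{72941757173}{133232451}$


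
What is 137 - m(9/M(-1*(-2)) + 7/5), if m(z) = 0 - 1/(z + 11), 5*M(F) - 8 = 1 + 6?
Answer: 10554/77 ≈ 137.06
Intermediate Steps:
M(F) = 3 (M(F) = 8/5 + (1 + 6)/5 = 8/5 + (⅕)*7 = 8/5 + 7/5 = 3)
m(z) = -1/(11 + z) (m(z) = 0 - 1/(11 + z) = -1/(11 + z))
137 - m(9/M(-1*(-2)) + 7/5) = 137 - (-1)/(11 + (9/3 + 7/5)) = 137 - (-1)/(11 + (9*(⅓) + 7*(⅕))) = 137 - (-1)/(11 + (3 + 7/5)) = 137 - (-1)/(11 + 22/5) = 137 - (-1)/77/5 = 137 - (-1)*5/77 = 137 - 1*(-5/77) = 137 + 5/77 = 10554/77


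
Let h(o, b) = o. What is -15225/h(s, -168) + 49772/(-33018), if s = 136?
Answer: -254734021/2245224 ≈ -113.46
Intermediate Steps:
-15225/h(s, -168) + 49772/(-33018) = -15225/136 + 49772/(-33018) = -15225*1/136 + 49772*(-1/33018) = -15225/136 - 24886/16509 = -254734021/2245224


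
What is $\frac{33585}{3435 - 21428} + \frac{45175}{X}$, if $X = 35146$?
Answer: $- \frac{367544635}{632381978} \approx -0.58121$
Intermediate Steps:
$\frac{33585}{3435 - 21428} + \frac{45175}{X} = \frac{33585}{3435 - 21428} + \frac{45175}{35146} = \frac{33585}{3435 - 21428} + 45175 \cdot \frac{1}{35146} = \frac{33585}{-17993} + \frac{45175}{35146} = 33585 \left(- \frac{1}{17993}\right) + \frac{45175}{35146} = - \frac{33585}{17993} + \frac{45175}{35146} = - \frac{367544635}{632381978}$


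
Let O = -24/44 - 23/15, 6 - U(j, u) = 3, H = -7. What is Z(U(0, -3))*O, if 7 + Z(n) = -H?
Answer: 0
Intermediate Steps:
U(j, u) = 3 (U(j, u) = 6 - 1*3 = 6 - 3 = 3)
Z(n) = 0 (Z(n) = -7 - 1*(-7) = -7 + 7 = 0)
O = -343/165 (O = -24*1/44 - 23*1/15 = -6/11 - 23/15 = -343/165 ≈ -2.0788)
Z(U(0, -3))*O = 0*(-343/165) = 0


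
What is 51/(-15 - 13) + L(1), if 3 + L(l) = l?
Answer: -107/28 ≈ -3.8214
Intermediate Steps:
L(l) = -3 + l
51/(-15 - 13) + L(1) = 51/(-15 - 13) + (-3 + 1) = 51/(-28) - 2 = -1/28*51 - 2 = -51/28 - 2 = -107/28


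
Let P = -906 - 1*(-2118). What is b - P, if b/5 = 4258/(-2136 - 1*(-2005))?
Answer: -180062/131 ≈ -1374.5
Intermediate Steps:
b = -21290/131 (b = 5*(4258/(-2136 - 1*(-2005))) = 5*(4258/(-2136 + 2005)) = 5*(4258/(-131)) = 5*(4258*(-1/131)) = 5*(-4258/131) = -21290/131 ≈ -162.52)
P = 1212 (P = -906 + 2118 = 1212)
b - P = -21290/131 - 1*1212 = -21290/131 - 1212 = -180062/131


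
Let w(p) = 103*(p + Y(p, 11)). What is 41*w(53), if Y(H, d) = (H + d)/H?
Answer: 12132679/53 ≈ 2.2892e+5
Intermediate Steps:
Y(H, d) = (H + d)/H
w(p) = 103*p + 103*(11 + p)/p (w(p) = 103*(p + (p + 11)/p) = 103*(p + (11 + p)/p) = 103*p + 103*(11 + p)/p)
41*w(53) = 41*(103 + 103*53 + 1133/53) = 41*(103 + 5459 + 1133*(1/53)) = 41*(103 + 5459 + 1133/53) = 41*(295919/53) = 12132679/53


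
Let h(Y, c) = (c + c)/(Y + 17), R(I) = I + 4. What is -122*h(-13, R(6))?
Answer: -610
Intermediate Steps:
R(I) = 4 + I
h(Y, c) = 2*c/(17 + Y) (h(Y, c) = (2*c)/(17 + Y) = 2*c/(17 + Y))
-122*h(-13, R(6)) = -244*(4 + 6)/(17 - 13) = -244*10/4 = -122*5 = -610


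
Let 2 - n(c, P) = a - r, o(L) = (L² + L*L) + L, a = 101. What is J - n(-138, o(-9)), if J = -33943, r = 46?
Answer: -33890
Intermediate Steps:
o(L) = L + 2*L² (o(L) = (L² + L²) + L = 2*L² + L = L + 2*L²)
n(c, P) = -53 (n(c, P) = 2 - (101 - 1*46) = 2 - (101 - 46) = 2 - 1*55 = 2 - 55 = -53)
J - n(-138, o(-9)) = -33943 - 1*(-53) = -33943 + 53 = -33890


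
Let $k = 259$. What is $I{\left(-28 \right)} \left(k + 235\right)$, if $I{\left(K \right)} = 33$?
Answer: $16302$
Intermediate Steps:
$I{\left(-28 \right)} \left(k + 235\right) = 33 \left(259 + 235\right) = 33 \cdot 494 = 16302$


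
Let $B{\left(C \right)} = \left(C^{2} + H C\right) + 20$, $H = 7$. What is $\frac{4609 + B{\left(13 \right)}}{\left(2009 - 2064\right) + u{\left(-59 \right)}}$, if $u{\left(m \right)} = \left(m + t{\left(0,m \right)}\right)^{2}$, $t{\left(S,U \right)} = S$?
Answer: $\frac{4889}{3426} \approx 1.427$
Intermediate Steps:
$B{\left(C \right)} = 20 + C^{2} + 7 C$ ($B{\left(C \right)} = \left(C^{2} + 7 C\right) + 20 = 20 + C^{2} + 7 C$)
$u{\left(m \right)} = m^{2}$ ($u{\left(m \right)} = \left(m + 0\right)^{2} = m^{2}$)
$\frac{4609 + B{\left(13 \right)}}{\left(2009 - 2064\right) + u{\left(-59 \right)}} = \frac{4609 + \left(20 + 13^{2} + 7 \cdot 13\right)}{\left(2009 - 2064\right) + \left(-59\right)^{2}} = \frac{4609 + \left(20 + 169 + 91\right)}{-55 + 3481} = \frac{4609 + 280}{3426} = 4889 \cdot \frac{1}{3426} = \frac{4889}{3426}$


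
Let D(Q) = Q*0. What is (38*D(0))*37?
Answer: 0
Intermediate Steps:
D(Q) = 0
(38*D(0))*37 = (38*0)*37 = 0*37 = 0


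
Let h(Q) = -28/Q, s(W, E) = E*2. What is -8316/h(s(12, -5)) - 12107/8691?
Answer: -25824377/8691 ≈ -2971.4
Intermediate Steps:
s(W, E) = 2*E
-8316/h(s(12, -5)) - 12107/8691 = -8316/((-28/(2*(-5)))) - 12107/8691 = -8316/((-28/(-10))) - 12107*1/8691 = -8316/((-28*(-1/10))) - 12107/8691 = -8316/14/5 - 12107/8691 = -8316*5/14 - 12107/8691 = -2970 - 12107/8691 = -25824377/8691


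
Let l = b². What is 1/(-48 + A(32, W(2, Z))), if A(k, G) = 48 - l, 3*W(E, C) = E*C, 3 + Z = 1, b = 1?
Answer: -1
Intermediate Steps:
Z = -2 (Z = -3 + 1 = -2)
l = 1 (l = 1² = 1)
W(E, C) = C*E/3 (W(E, C) = (E*C)/3 = (C*E)/3 = C*E/3)
A(k, G) = 47 (A(k, G) = 48 - 1*1 = 48 - 1 = 47)
1/(-48 + A(32, W(2, Z))) = 1/(-48 + 47) = 1/(-1) = -1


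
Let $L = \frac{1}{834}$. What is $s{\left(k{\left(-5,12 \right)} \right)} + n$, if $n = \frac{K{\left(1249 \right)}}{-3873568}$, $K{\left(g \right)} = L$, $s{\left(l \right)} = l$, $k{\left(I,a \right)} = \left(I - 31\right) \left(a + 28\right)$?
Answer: $- \frac{4652000225281}{3230555712} \approx -1440.0$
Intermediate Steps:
$L = \frac{1}{834} \approx 0.001199$
$k{\left(I,a \right)} = \left(-31 + I\right) \left(28 + a\right)$
$K{\left(g \right)} = \frac{1}{834}$
$n = - \frac{1}{3230555712}$ ($n = \frac{1}{834 \left(-3873568\right)} = \frac{1}{834} \left(- \frac{1}{3873568}\right) = - \frac{1}{3230555712} \approx -3.0954 \cdot 10^{-10}$)
$s{\left(k{\left(-5,12 \right)} \right)} + n = \left(-868 - 372 + 28 \left(-5\right) - 60\right) - \frac{1}{3230555712} = \left(-868 - 372 - 140 - 60\right) - \frac{1}{3230555712} = -1440 - \frac{1}{3230555712} = - \frac{4652000225281}{3230555712}$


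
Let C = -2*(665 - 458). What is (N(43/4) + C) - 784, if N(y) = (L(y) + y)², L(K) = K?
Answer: -2943/4 ≈ -735.75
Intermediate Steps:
C = -414 (C = -2*207 = -414)
N(y) = 4*y² (N(y) = (y + y)² = (2*y)² = 4*y²)
(N(43/4) + C) - 784 = (4*(43/4)² - 414) - 784 = (4*(1849/16) - 414) - 784 = (1849/4 - 414) - 784 = 193/4 - 784 = -2943/4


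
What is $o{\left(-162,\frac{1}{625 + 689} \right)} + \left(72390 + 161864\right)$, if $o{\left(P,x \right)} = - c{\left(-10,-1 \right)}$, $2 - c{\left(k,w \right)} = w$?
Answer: $234251$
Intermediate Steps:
$c{\left(k,w \right)} = 2 - w$
$o{\left(P,x \right)} = -3$ ($o{\left(P,x \right)} = - (2 - -1) = - (2 + 1) = \left(-1\right) 3 = -3$)
$o{\left(-162,\frac{1}{625 + 689} \right)} + \left(72390 + 161864\right) = -3 + \left(72390 + 161864\right) = -3 + 234254 = 234251$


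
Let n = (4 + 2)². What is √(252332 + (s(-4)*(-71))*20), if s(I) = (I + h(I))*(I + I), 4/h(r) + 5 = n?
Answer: 2*√50057963/31 ≈ 456.46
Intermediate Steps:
n = 36 (n = 6² = 36)
h(r) = 4/31 (h(r) = 4/(-5 + 36) = 4/31)
s(I) = 2*I*(4/31 + I) (s(I) = (I + 4/31)*(I + I) = (4/31 + I)*(2*I) = 2*I*(4/31 + I))
√(252332 + (s(-4)*(-71))*20) = √(252332 + (((2/31)*(-4)*(4 + 31*(-4)))*(-71))*20) = √(252332 + (((2/31)*(-4)*(4 - 124))*(-71))*20) = √(252332 + (((2/31)*(-4)*(-120))*(-71))*20) = √(252332 + ((960/31)*(-71))*20) = √(252332 - 68160/31*20) = √(252332 - 1363200/31) = √(6459092/31) = 2*√50057963/31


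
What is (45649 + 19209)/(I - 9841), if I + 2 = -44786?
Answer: -64858/54629 ≈ -1.1872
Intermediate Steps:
I = -44788 (I = -2 - 44786 = -44788)
(45649 + 19209)/(I - 9841) = (45649 + 19209)/(-44788 - 9841) = 64858/(-54629) = 64858*(-1/54629) = -64858/54629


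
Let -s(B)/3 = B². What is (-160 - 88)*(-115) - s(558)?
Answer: 962612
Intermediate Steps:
s(B) = -3*B²
(-160 - 88)*(-115) - s(558) = (-160 - 88)*(-115) - (-3)*558² = -248*(-115) - (-3)*311364 = 28520 - 1*(-934092) = 28520 + 934092 = 962612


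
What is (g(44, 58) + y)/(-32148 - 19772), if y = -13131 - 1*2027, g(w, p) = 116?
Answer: 7521/25960 ≈ 0.28971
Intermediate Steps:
y = -15158 (y = -13131 - 2027 = -15158)
(g(44, 58) + y)/(-32148 - 19772) = (116 - 15158)/(-32148 - 19772) = -15042/(-51920) = -15042*(-1/51920) = 7521/25960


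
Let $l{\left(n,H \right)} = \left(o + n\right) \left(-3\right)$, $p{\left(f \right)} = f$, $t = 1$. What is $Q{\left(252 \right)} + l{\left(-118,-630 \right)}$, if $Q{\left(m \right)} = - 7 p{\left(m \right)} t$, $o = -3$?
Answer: $-1401$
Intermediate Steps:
$l{\left(n,H \right)} = 9 - 3 n$ ($l{\left(n,H \right)} = \left(-3 + n\right) \left(-3\right) = 9 - 3 n$)
$Q{\left(m \right)} = - 7 m$ ($Q{\left(m \right)} = - 7 m 1 = - 7 m$)
$Q{\left(252 \right)} + l{\left(-118,-630 \right)} = \left(-7\right) 252 + \left(9 - -354\right) = -1764 + \left(9 + 354\right) = -1764 + 363 = -1401$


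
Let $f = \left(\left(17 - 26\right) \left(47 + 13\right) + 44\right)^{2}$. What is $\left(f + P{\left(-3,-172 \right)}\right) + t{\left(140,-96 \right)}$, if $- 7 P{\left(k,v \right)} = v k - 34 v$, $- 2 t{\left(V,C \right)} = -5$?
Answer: $\frac{3431531}{14} \approx 2.4511 \cdot 10^{5}$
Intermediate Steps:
$t{\left(V,C \right)} = \frac{5}{2}$ ($t{\left(V,C \right)} = \left(- \frac{1}{2}\right) \left(-5\right) = \frac{5}{2}$)
$f = 246016$ ($f = \left(\left(-9\right) 60 + 44\right)^{2} = \left(-540 + 44\right)^{2} = \left(-496\right)^{2} = 246016$)
$P{\left(k,v \right)} = \frac{34 v}{7} - \frac{k v}{7}$ ($P{\left(k,v \right)} = - \frac{v k - 34 v}{7} = - \frac{k v - 34 v}{7} = - \frac{- 34 v + k v}{7} = \frac{34 v}{7} - \frac{k v}{7}$)
$\left(f + P{\left(-3,-172 \right)}\right) + t{\left(140,-96 \right)} = \left(246016 + \frac{1}{7} \left(-172\right) \left(34 - -3\right)\right) + \frac{5}{2} = \left(246016 + \frac{1}{7} \left(-172\right) \left(34 + 3\right)\right) + \frac{5}{2} = \left(246016 + \frac{1}{7} \left(-172\right) 37\right) + \frac{5}{2} = \left(246016 - \frac{6364}{7}\right) + \frac{5}{2} = \frac{1715748}{7} + \frac{5}{2} = \frac{3431531}{14}$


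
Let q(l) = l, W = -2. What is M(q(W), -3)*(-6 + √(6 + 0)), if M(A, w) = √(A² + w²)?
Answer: √13*(-6 + √6) ≈ -12.802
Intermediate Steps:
M(q(W), -3)*(-6 + √(6 + 0)) = √((-2)² + (-3)²)*(-6 + √(6 + 0)) = √(4 + 9)*(-6 + √6) = √13*(-6 + √6)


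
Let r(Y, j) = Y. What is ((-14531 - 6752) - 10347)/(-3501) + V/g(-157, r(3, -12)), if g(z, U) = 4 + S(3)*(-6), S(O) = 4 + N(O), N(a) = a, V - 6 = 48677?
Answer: -169237243/133038 ≈ -1272.1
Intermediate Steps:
V = 48683 (V = 6 + 48677 = 48683)
S(O) = 4 + O
g(z, U) = -38 (g(z, U) = 4 + (4 + 3)*(-6) = 4 + 7*(-6) = 4 - 42 = -38)
((-14531 - 6752) - 10347)/(-3501) + V/g(-157, r(3, -12)) = ((-14531 - 6752) - 10347)/(-3501) + 48683/(-38) = (-21283 - 10347)*(-1/3501) + 48683*(-1/38) = -31630*(-1/3501) - 48683/38 = 31630/3501 - 48683/38 = -169237243/133038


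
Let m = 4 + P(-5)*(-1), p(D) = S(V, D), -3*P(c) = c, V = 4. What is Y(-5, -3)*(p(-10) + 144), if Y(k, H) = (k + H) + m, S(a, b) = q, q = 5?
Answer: -2533/3 ≈ -844.33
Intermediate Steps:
S(a, b) = 5
P(c) = -c/3
p(D) = 5
m = 7/3 (m = 4 - 1/3*(-5)*(-1) = 4 + (5/3)*(-1) = 4 - 5/3 = 7/3 ≈ 2.3333)
Y(k, H) = 7/3 + H + k (Y(k, H) = (k + H) + 7/3 = (H + k) + 7/3 = 7/3 + H + k)
Y(-5, -3)*(p(-10) + 144) = (7/3 - 3 - 5)*(5 + 144) = -17/3*149 = -2533/3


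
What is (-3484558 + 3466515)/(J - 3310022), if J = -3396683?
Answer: 18043/6706705 ≈ 0.0026903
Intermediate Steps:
(-3484558 + 3466515)/(J - 3310022) = (-3484558 + 3466515)/(-3396683 - 3310022) = -18043/(-6706705) = -18043*(-1/6706705) = 18043/6706705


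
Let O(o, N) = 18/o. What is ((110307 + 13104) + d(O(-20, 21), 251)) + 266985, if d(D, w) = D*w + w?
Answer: 3904211/10 ≈ 3.9042e+5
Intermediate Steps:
d(D, w) = w + D*w
((110307 + 13104) + d(O(-20, 21), 251)) + 266985 = ((110307 + 13104) + 251*(1 + 18/(-20))) + 266985 = (123411 + 251*(1 + 18*(-1/20))) + 266985 = (123411 + 251*(1 - 9/10)) + 266985 = (123411 + 251*(1/10)) + 266985 = (123411 + 251/10) + 266985 = 1234361/10 + 266985 = 3904211/10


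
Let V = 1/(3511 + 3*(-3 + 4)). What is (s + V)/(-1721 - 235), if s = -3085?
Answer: 3613563/2291128 ≈ 1.5772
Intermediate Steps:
V = 1/3514 (V = 1/(3511 + 3*1) = 1/(3511 + 3) = 1/3514 ≈ 0.00028458)
(s + V)/(-1721 - 235) = (-3085 + 1/3514)/(-1721 - 235) = -10840689/3514/(-1956) = -10840689/3514*(-1/1956) = 3613563/2291128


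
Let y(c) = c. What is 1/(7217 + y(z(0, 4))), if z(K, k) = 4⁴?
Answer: 1/7473 ≈ 0.00013381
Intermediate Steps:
z(K, k) = 256
1/(7217 + y(z(0, 4))) = 1/(7217 + 256) = 1/7473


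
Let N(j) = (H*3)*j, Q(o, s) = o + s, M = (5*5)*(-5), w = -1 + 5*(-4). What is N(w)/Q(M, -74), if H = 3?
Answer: 189/199 ≈ 0.94975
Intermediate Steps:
w = -21 (w = -1 - 20 = -21)
M = -125 (M = 25*(-5) = -125)
N(j) = 9*j (N(j) = (3*3)*j = 9*j)
N(w)/Q(M, -74) = (9*(-21))/(-125 - 74) = -189/(-199) = -189*(-1/199) = 189/199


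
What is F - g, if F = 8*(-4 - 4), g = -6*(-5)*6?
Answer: -244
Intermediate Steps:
g = 180 (g = 30*6 = 180)
F = -64 (F = 8*(-8) = -64)
F - g = -64 - 1*180 = -64 - 180 = -244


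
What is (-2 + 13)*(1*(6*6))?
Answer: 396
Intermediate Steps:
(-2 + 13)*(1*(6*6)) = 11*(1*36) = 11*36 = 396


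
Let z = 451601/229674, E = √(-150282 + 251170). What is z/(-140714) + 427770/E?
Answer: -451601/32318347236 + 213885*√25222/25222 ≈ 1346.8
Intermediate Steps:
E = 2*√25222 (E = √100888 = 2*√25222 ≈ 317.63)
z = 451601/229674 (z = 451601*(1/229674) = 451601/229674 ≈ 1.9663)
z/(-140714) + 427770/E = (451601/229674)/(-140714) + 427770/((2*√25222)) = (451601/229674)*(-1/140714) + 427770*(√25222/50444) = -451601/32318347236 + 213885*√25222/25222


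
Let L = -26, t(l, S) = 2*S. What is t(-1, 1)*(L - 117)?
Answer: -286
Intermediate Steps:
t(-1, 1)*(L - 117) = (2*1)*(-26 - 117) = 2*(-143) = -286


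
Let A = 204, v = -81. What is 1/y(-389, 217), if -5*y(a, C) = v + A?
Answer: -5/123 ≈ -0.040650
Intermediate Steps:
y(a, C) = -123/5 (y(a, C) = -(-81 + 204)/5 = -⅕*123 = -123/5)
1/y(-389, 217) = 1/(-123/5) = -5/123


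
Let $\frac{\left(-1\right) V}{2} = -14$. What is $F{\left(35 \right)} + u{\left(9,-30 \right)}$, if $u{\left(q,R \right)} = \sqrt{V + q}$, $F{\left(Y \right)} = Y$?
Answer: $35 + \sqrt{37} \approx 41.083$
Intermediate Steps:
$V = 28$ ($V = \left(-2\right) \left(-14\right) = 28$)
$u{\left(q,R \right)} = \sqrt{28 + q}$
$F{\left(35 \right)} + u{\left(9,-30 \right)} = 35 + \sqrt{28 + 9} = 35 + \sqrt{37}$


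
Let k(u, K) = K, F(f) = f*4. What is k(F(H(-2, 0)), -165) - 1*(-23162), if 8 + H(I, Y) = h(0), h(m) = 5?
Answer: 22997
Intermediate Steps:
H(I, Y) = -3 (H(I, Y) = -8 + 5 = -3)
F(f) = 4*f
k(F(H(-2, 0)), -165) - 1*(-23162) = -165 - 1*(-23162) = -165 + 23162 = 22997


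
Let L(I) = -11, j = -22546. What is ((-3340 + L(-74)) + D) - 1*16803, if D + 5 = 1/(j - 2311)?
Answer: -501092264/24857 ≈ -20159.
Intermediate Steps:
D = -124286/24857 (D = -5 + 1/(-22546 - 2311) = -5 + 1/(-24857) = -5 - 1/24857 = -124286/24857 ≈ -5.0000)
((-3340 + L(-74)) + D) - 1*16803 = ((-3340 - 11) - 124286/24857) - 1*16803 = (-3351 - 124286/24857) - 16803 = -83420093/24857 - 16803 = -501092264/24857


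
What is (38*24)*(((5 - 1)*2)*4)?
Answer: 29184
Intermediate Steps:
(38*24)*(((5 - 1)*2)*4) = 912*((4*2)*4) = 912*(8*4) = 912*32 = 29184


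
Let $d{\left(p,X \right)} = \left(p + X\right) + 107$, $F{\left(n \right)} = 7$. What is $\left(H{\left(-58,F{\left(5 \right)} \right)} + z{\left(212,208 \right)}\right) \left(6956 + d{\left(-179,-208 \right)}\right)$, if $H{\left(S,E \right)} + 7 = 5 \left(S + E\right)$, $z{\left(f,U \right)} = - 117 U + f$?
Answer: $-162800936$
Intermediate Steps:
$d{\left(p,X \right)} = 107 + X + p$ ($d{\left(p,X \right)} = \left(X + p\right) + 107 = 107 + X + p$)
$z{\left(f,U \right)} = f - 117 U$
$H{\left(S,E \right)} = -7 + 5 E + 5 S$ ($H{\left(S,E \right)} = -7 + 5 \left(S + E\right) = -7 + 5 \left(E + S\right) = -7 + \left(5 E + 5 S\right) = -7 + 5 E + 5 S$)
$\left(H{\left(-58,F{\left(5 \right)} \right)} + z{\left(212,208 \right)}\right) \left(6956 + d{\left(-179,-208 \right)}\right) = \left(\left(-7 + 5 \cdot 7 + 5 \left(-58\right)\right) + \left(212 - 24336\right)\right) \left(6956 - 280\right) = \left(\left(-7 + 35 - 290\right) + \left(212 - 24336\right)\right) \left(6956 - 280\right) = \left(-262 - 24124\right) 6676 = \left(-24386\right) 6676 = -162800936$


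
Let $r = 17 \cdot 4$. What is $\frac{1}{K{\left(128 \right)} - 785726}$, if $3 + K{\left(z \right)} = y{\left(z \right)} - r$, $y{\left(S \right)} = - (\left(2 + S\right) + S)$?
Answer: $- \frac{1}{786055} \approx -1.2722 \cdot 10^{-6}$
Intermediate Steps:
$y{\left(S \right)} = -2 - 2 S$ ($y{\left(S \right)} = - (2 + 2 S) = -2 - 2 S$)
$r = 68$
$K{\left(z \right)} = -73 - 2 z$ ($K{\left(z \right)} = -3 - \left(70 + 2 z\right) = -73 - 2 z$)
$\frac{1}{K{\left(128 \right)} - 785726} = \frac{1}{\left(-73 - 256\right) - 785726} = \frac{1}{-329 - 785726} = \frac{1}{-786055} = - \frac{1}{786055}$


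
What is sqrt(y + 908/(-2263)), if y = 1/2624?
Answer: 3*I*sqrt(24539340623)/742264 ≈ 0.63313*I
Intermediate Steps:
y = 1/2624 ≈ 0.00038110
sqrt(y + 908/(-2263)) = sqrt(1/2624 + 908/(-2263)) = sqrt(1/2624 + 908*(-1/2263)) = sqrt(1/2624 - 908/2263) = sqrt(-2380329/5938112) = 3*I*sqrt(24539340623)/742264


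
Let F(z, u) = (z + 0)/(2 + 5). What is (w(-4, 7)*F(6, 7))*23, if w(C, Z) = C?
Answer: -552/7 ≈ -78.857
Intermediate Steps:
F(z, u) = z/7
(w(-4, 7)*F(6, 7))*23 = -4*6/7*23 = -24/7*23 = -552/7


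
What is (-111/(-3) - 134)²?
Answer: 9409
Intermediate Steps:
(-111/(-3) - 134)² = (-111*(-⅓) - 134)² = (37 - 134)² = (-97)² = 9409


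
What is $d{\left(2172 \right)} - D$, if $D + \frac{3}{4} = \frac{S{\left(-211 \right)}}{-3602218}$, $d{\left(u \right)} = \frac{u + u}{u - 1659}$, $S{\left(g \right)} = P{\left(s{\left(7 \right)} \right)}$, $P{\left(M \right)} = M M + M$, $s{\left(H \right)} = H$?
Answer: $\frac{11356011397}{1231958556} \approx 9.2178$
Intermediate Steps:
$P{\left(M \right)} = M + M^{2}$ ($P{\left(M \right)} = M^{2} + M = M + M^{2}$)
$S{\left(g \right)} = 56$ ($S{\left(g \right)} = 7 \left(1 + 7\right) = 7 \cdot 8 = 56$)
$d{\left(u \right)} = \frac{2 u}{-1659 + u}$
$D = - \frac{5403439}{7204436}$ ($D = - \frac{3}{4} + \frac{56}{-3602218} = - \frac{3}{4} + 56 \left(- \frac{1}{3602218}\right) = - \frac{3}{4} - \frac{28}{1801109} = - \frac{5403439}{7204436} \approx -0.75002$)
$d{\left(2172 \right)} - D = 2 \cdot 2172 \frac{1}{-1659 + 2172} - - \frac{5403439}{7204436} = 2 \cdot 2172 \cdot \frac{1}{513} + \frac{5403439}{7204436} = \frac{1448}{171} + \frac{5403439}{7204436} = \frac{11356011397}{1231958556}$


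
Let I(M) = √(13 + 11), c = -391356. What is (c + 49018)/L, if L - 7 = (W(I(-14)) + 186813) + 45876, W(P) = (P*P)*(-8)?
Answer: -171169/116252 ≈ -1.4724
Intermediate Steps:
I(M) = 2*√6 (I(M) = √24 = 2*√6)
W(P) = -8*P² (W(P) = P²*(-8) = -8*P²)
L = 232504 (L = 7 + ((-8*(2*√6)² + 186813) + 45876) = 7 + ((-8*24 + 186813) + 45876) = 7 + ((-192 + 186813) + 45876) = 7 + (186621 + 45876) = 7 + 232497 = 232504)
(c + 49018)/L = (-391356 + 49018)/232504 = -342338*1/232504 = -171169/116252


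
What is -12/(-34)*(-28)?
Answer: -168/17 ≈ -9.8824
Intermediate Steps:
-12/(-34)*(-28) = -12*(-1/34)*(-28) = (6/17)*(-28) = -168/17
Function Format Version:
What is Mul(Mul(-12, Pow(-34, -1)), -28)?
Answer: Rational(-168, 17) ≈ -9.8824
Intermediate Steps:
Mul(Mul(-12, Pow(-34, -1)), -28) = Mul(Mul(-12, Rational(-1, 34)), -28) = Mul(Rational(6, 17), -28) = Rational(-168, 17)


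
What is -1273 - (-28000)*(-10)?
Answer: -281273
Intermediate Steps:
-1273 - (-28000)*(-10) = -1273 - 1000*280 = -1273 - 280000 = -281273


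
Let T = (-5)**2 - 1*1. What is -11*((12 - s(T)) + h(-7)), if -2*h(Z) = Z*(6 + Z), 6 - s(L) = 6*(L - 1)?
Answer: -3091/2 ≈ -1545.5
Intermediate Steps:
T = 24 (T = 25 - 1 = 24)
s(L) = 12 - 6*L (s(L) = 6 - 6*(L - 1) = 6 - 6*(-1 + L) = 6 - (-6 + 6*L) = 6 + (6 - 6*L) = 12 - 6*L)
h(Z) = -Z*(6 + Z)/2
-11*((12 - s(T)) + h(-7)) = -11*((12 - (12 - 6*24)) - 1/2*(-7)*(6 - 7)) = -11*((12 - (12 - 144)) - 1/2*(-7)*(-1)) = -11*((12 - 1*(-132)) - 7/2) = -11*((12 + 132) - 7/2) = -11*(144 - 7/2) = -11*281/2 = -3091/2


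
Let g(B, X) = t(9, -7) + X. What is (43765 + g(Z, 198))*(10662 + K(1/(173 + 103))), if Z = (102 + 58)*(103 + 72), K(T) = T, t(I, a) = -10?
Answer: 1874508181/4 ≈ 4.6863e+8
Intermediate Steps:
Z = 28000 (Z = 160*175 = 28000)
g(B, X) = -10 + X
(43765 + g(Z, 198))*(10662 + K(1/(173 + 103))) = (43765 + (-10 + 198))*(10662 + 1/(173 + 103)) = (43765 + 188)*(10662 + 1/276) = 43953*(10662 + 1/276) = 43953*(2942713/276) = 1874508181/4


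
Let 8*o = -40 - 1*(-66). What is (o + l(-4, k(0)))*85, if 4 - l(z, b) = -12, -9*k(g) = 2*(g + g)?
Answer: 6545/4 ≈ 1636.3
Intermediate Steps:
o = 13/4 (o = (-40 - 1*(-66))/8 = (-40 + 66)/8 = (⅛)*26 = 13/4 ≈ 3.2500)
k(g) = -4*g/9 (k(g) = -2*(g + g)/9 = -2*2*g/9 = -4*g/9)
l(z, b) = 16 (l(z, b) = 4 - 1*(-12) = 4 + 12 = 16)
(o + l(-4, k(0)))*85 = (13/4 + 16)*85 = (77/4)*85 = 6545/4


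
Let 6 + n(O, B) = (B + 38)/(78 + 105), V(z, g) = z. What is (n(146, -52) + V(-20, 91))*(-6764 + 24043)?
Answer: -82455388/183 ≈ -4.5058e+5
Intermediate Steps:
n(O, B) = -1060/183 + B/183 (n(O, B) = -6 + (B + 38)/(78 + 105) = -6 + (38 + B)/183 = -6 + (38 + B)*(1/183) = -6 + (38/183 + B/183) = -1060/183 + B/183)
(n(146, -52) + V(-20, 91))*(-6764 + 24043) = ((-1060/183 + (1/183)*(-52)) - 20)*(-6764 + 24043) = ((-1060/183 - 52/183) - 20)*17279 = (-1112/183 - 20)*17279 = -4772/183*17279 = -82455388/183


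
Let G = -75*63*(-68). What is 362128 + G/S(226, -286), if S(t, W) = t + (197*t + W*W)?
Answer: 11456361733/31636 ≈ 3.6213e+5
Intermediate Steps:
S(t, W) = W² + 198*t (S(t, W) = t + (197*t + W²) = t + (W² + 197*t) = W² + 198*t)
G = 321300 (G = -4725*(-68) = 321300)
362128 + G/S(226, -286) = 362128 + 321300/((-286)² + 198*226) = 362128 + 321300/(81796 + 44748) = 362128 + 321300/126544 = 362128 + 321300*(1/126544) = 362128 + 80325/31636 = 11456361733/31636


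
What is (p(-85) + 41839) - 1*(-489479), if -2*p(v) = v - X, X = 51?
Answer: 531386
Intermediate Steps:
p(v) = 51/2 - v/2 (p(v) = -(v - 1*51)/2 = -(v - 51)/2 = -(-51 + v)/2 = 51/2 - v/2)
(p(-85) + 41839) - 1*(-489479) = ((51/2 - 1/2*(-85)) + 41839) - 1*(-489479) = ((51/2 + 85/2) + 41839) + 489479 = (68 + 41839) + 489479 = 41907 + 489479 = 531386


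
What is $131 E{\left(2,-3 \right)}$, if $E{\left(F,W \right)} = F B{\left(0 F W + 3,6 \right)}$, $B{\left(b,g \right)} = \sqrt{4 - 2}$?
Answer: $262 \sqrt{2} \approx 370.52$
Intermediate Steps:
$B{\left(b,g \right)} = \sqrt{2}$
$E{\left(F,W \right)} = F \sqrt{2}$
$131 E{\left(2,-3 \right)} = 131 \cdot 2 \sqrt{2} = 262 \sqrt{2}$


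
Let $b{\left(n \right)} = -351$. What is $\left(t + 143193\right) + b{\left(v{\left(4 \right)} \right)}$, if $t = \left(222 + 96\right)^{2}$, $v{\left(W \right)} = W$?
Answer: $243966$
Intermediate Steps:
$t = 101124$ ($t = 318^{2} = 101124$)
$\left(t + 143193\right) + b{\left(v{\left(4 \right)} \right)} = \left(101124 + 143193\right) - 351 = 244317 - 351 = 243966$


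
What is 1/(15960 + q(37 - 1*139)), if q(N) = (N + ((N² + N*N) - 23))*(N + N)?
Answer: -1/4203372 ≈ -2.3790e-7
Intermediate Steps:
q(N) = 2*N*(-23 + N + 2*N²) (q(N) = (N + ((N² + N²) - 23))*(2*N) = (N + (2*N² - 23))*(2*N) = (N + (-23 + 2*N²))*(2*N) = (-23 + N + 2*N²)*(2*N) = 2*N*(-23 + N + 2*N²))
1/(15960 + q(37 - 1*139)) = 1/(15960 + 2*(37 - 1*139)*(-23 + (37 - 1*139) + 2*(37 - 1*139)²)) = 1/(15960 + 2*(37 - 139)*(-23 + (37 - 139) + 2*(37 - 139)²)) = 1/(15960 + 2*(-102)*(-23 - 102 + 2*(-102)²)) = 1/(15960 + 2*(-102)*(-23 - 102 + 2*10404)) = 1/(15960 + 2*(-102)*(-23 - 102 + 20808)) = 1/(15960 + 2*(-102)*20683) = 1/(15960 - 4219332) = 1/(-4203372) = -1/4203372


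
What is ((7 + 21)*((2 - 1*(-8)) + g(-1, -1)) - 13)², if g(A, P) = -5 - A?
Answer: 24025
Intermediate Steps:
((7 + 21)*((2 - 1*(-8)) + g(-1, -1)) - 13)² = ((7 + 21)*((2 - 1*(-8)) + (-5 - 1*(-1))) - 13)² = (28*((2 + 8) + (-5 + 1)) - 13)² = (28*(10 - 4) - 13)² = (28*6 - 13)² = (168 - 13)² = 155² = 24025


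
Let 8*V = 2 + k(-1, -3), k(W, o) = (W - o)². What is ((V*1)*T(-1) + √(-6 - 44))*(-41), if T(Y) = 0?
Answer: -205*I*√2 ≈ -289.91*I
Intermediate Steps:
V = ¾ (V = (2 + (-1 - 1*(-3))²)/8 = (2 + (-1 + 3)²)/8 = (2 + 2²)/8 = (2 + 4)/8 = (⅛)*6 = ¾ ≈ 0.75000)
((V*1)*T(-1) + √(-6 - 44))*(-41) = (((¾)*1)*0 + √(-6 - 44))*(-41) = ((¾)*0 + √(-50))*(-41) = (0 + 5*I*√2)*(-41) = (5*I*√2)*(-41) = -205*I*√2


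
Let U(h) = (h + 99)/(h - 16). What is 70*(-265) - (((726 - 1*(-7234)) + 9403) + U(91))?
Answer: -538733/15 ≈ -35916.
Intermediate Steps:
U(h) = (99 + h)/(-16 + h)
70*(-265) - (((726 - 1*(-7234)) + 9403) + U(91)) = 70*(-265) - (((726 - 1*(-7234)) + 9403) + (99 + 91)/(-16 + 91)) = -18550 - (((726 + 7234) + 9403) + 190/75) = -18550 - ((7960 + 9403) + (1/75)*190) = -18550 - (17363 + 38/15) = -18550 - 1*260483/15 = -18550 - 260483/15 = -538733/15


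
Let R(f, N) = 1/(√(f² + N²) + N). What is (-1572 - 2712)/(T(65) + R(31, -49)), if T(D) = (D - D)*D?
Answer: 209916 - 175644*√2 ≈ -38482.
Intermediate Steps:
T(D) = 0 (T(D) = 0*D = 0)
R(f, N) = 1/(N + √(N² + f²)) (R(f, N) = 1/(√(N² + f²) + N) = 1/(N + √(N² + f²)))
(-1572 - 2712)/(T(65) + R(31, -49)) = (-1572 - 2712)/(0 + 1/(-49 + √((-49)² + 31²))) = -4284/(0 + 1/(-49 + √(2401 + 961))) = -4284/(0 + 1/(-49 + √3362)) = -4284/(0 + 1/(-49 + 41*√2)) = -(-209916 + 175644*√2) = -4284*(-49 + 41*√2) = 209916 - 175644*√2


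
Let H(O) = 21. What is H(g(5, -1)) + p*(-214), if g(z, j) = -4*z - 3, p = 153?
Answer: -32721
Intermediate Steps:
g(z, j) = -3 - 4*z
H(g(5, -1)) + p*(-214) = 21 + 153*(-214) = 21 - 32742 = -32721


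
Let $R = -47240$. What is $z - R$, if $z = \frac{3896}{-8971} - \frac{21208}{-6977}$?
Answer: $\frac{2956946183656}{62590667} \approx 47243.0$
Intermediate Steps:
$z = \frac{163074576}{62590667}$ ($z = 3896 \left(- \frac{1}{8971}\right) - - \frac{21208}{6977} = - \frac{3896}{8971} + \frac{21208}{6977} = \frac{163074576}{62590667} \approx 2.6054$)
$z - R = \frac{163074576}{62590667} - -47240 = \frac{163074576}{62590667} + 47240 = \frac{2956946183656}{62590667}$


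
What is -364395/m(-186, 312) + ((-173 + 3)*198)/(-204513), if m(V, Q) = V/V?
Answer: -24841160325/68171 ≈ -3.6440e+5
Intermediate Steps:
m(V, Q) = 1
-364395/m(-186, 312) + ((-173 + 3)*198)/(-204513) = -364395/1 + ((-173 + 3)*198)/(-204513) = -364395*1 - 170*198*(-1/204513) = -364395 - 33660*(-1/204513) = -364395 + 11220/68171 = -24841160325/68171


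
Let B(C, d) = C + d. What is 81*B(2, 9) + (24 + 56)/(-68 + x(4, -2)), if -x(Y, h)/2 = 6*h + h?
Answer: 889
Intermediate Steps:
x(Y, h) = -14*h (x(Y, h) = -2*(6*h + h) = -14*h)
81*B(2, 9) + (24 + 56)/(-68 + x(4, -2)) = 81*(2 + 9) + (24 + 56)/(-68 - 14*(-2)) = 81*11 + 80/(-68 + 28) = 891 + 80/(-40) = 891 + 80*(-1/40) = 891 - 2 = 889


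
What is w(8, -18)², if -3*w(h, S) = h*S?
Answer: 2304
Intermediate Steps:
w(h, S) = -S*h/3 (w(h, S) = -h*S/3 = -S*h/3)
w(8, -18)² = (-⅓*(-18)*8)² = 48² = 2304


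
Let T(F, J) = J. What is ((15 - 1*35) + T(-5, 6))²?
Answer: 196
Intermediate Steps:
((15 - 1*35) + T(-5, 6))² = ((15 - 1*35) + 6)² = ((15 - 35) + 6)² = (-20 + 6)² = (-14)² = 196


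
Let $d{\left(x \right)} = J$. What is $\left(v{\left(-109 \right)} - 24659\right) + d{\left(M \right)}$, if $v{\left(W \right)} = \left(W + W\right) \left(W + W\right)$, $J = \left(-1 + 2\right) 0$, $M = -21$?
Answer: $22865$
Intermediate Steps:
$J = 0$ ($J = 1 \cdot 0 = 0$)
$v{\left(W \right)} = 4 W^{2}$ ($v{\left(W \right)} = 2 W 2 W = 4 W^{2}$)
$d{\left(x \right)} = 0$
$\left(v{\left(-109 \right)} - 24659\right) + d{\left(M \right)} = \left(4 \left(-109\right)^{2} - 24659\right) + 0 = \left(4 \cdot 11881 - 24659\right) + 0 = \left(47524 - 24659\right) + 0 = 22865 + 0 = 22865$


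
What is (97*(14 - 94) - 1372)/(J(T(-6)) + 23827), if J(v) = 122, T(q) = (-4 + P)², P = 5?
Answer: -3044/7983 ≈ -0.38131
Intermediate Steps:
T(q) = 1 (T(q) = (-4 + 5)² = 1² = 1)
(97*(14 - 94) - 1372)/(J(T(-6)) + 23827) = (97*(14 - 94) - 1372)/(122 + 23827) = (97*(-80) - 1372)/23949 = (-7760 - 1372)*(1/23949) = -9132*1/23949 = -3044/7983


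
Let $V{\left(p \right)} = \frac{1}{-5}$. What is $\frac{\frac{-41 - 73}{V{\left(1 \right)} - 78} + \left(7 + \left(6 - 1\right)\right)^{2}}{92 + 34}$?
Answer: $\frac{9479}{8211} \approx 1.1544$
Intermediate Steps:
$V{\left(p \right)} = - \frac{1}{5}$
$\frac{\frac{-41 - 73}{V{\left(1 \right)} - 78} + \left(7 + \left(6 - 1\right)\right)^{2}}{92 + 34} = \frac{\frac{-41 - 73}{- \frac{1}{5} - 78} + \left(7 + \left(6 - 1\right)\right)^{2}}{92 + 34} = \frac{- \frac{114}{- \frac{391}{5}} + \left(7 + 5\right)^{2}}{126} = \frac{\left(-114\right) \left(- \frac{5}{391}\right) + 12^{2}}{126} = \frac{\frac{570}{391} + 144}{126} = \frac{1}{126} \cdot \frac{56874}{391} = \frac{9479}{8211}$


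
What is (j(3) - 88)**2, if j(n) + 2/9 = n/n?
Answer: 616225/81 ≈ 7607.7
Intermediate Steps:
j(n) = 7/9 (j(n) = -2/9 + n/n = -2/9 + 1 = 7/9)
(j(3) - 88)**2 = (7/9 - 88)**2 = (-785/9)**2 = 616225/81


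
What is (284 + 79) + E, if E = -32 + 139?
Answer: 470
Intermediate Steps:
E = 107
(284 + 79) + E = (284 + 79) + 107 = 363 + 107 = 470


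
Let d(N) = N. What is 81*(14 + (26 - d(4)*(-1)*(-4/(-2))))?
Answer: 3888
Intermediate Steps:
81*(14 + (26 - d(4)*(-1)*(-4/(-2)))) = 81*(14 + (26 - 4*(-1)*(-4/(-2)))) = 81*(14 + (26 - (-4)*(-4*(-1/2)))) = 81*(14 + (26 - (-4)*2)) = 81*(14 + (26 - 1*(-8))) = 81*(14 + (26 + 8)) = 81*(14 + 34) = 81*48 = 3888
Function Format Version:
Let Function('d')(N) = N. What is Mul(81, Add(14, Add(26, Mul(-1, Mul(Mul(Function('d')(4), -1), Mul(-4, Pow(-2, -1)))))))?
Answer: 3888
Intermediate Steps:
Mul(81, Add(14, Add(26, Mul(-1, Mul(Mul(Function('d')(4), -1), Mul(-4, Pow(-2, -1))))))) = Mul(81, Add(14, Add(26, Mul(-1, Mul(Mul(4, -1), Mul(-4, Pow(-2, -1))))))) = Mul(81, Add(14, Add(26, Mul(-1, Mul(-4, Mul(-4, Rational(-1, 2))))))) = Mul(81, Add(14, Add(26, Mul(-1, Mul(-4, 2))))) = Mul(81, Add(14, Add(26, Mul(-1, -8)))) = Mul(81, Add(14, Add(26, 8))) = Mul(81, Add(14, 34)) = Mul(81, 48) = 3888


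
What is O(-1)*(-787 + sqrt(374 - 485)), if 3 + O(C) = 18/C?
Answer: 16527 - 21*I*sqrt(111) ≈ 16527.0 - 221.25*I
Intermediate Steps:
O(C) = -3 + 18/C
O(-1)*(-787 + sqrt(374 - 485)) = (-3 + 18/(-1))*(-787 + sqrt(374 - 485)) = (-3 + 18*(-1))*(-787 + sqrt(-111)) = (-3 - 18)*(-787 + I*sqrt(111)) = -21*(-787 + I*sqrt(111)) = 16527 - 21*I*sqrt(111)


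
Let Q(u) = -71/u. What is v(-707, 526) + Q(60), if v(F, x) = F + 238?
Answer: -28211/60 ≈ -470.18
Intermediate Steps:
v(F, x) = 238 + F
v(-707, 526) + Q(60) = (238 - 707) - 71/60 = -469 - 71*1/60 = -469 - 71/60 = -28211/60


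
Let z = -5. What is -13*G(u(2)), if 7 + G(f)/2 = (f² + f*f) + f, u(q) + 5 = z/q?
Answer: -2548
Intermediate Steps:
u(q) = -5 - 5/q
G(f) = -14 + 2*f + 4*f² (G(f) = -14 + 2*((f² + f*f) + f) = -14 + 2*((f² + f²) + f) = -14 + 2*(2*f² + f) = -14 + 2*(f + 2*f²) = -14 + (2*f + 4*f²) = -14 + 2*f + 4*f²)
-13*G(u(2)) = -13*(-14 + 2*(-5 - 5/2) + 4*(-5 - 5/2)²) = -13*(-14 + 2*(-15/2) + 4*(-15/2)²) = -13*(-14 - 15 + 4*(225/4)) = -13*(-14 - 15 + 225) = -13*196 = -2548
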